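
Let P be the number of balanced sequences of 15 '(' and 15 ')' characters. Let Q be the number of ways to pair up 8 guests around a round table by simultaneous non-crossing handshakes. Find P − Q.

A balanced arrangement of 15 bracket pairs is a Dyck word of semilength 15, so the count is C_15. So P = C_15 = 9694845.
Non-crossing handshake pairings of 2n people are counted by C_n; 8 people gives n = 4. So Q = C_4 = 14.
P − Q = 9694845 − 14 = 9694831.

9694831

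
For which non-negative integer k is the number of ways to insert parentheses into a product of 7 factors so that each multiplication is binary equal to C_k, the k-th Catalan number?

Bracketing 7 factors into binary products is counted by C_{7−1} = C_6.

6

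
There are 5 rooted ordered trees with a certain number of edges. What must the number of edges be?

Rooted ordered trees with n edges are counted by C_n, and C_3 = 5.

3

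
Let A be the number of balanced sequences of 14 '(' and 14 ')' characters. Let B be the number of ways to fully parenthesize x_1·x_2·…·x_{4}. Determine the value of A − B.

2674435

Balanced strings of n pairs of brackets are counted by C_n; here n = 14. So A = C_14 = 2674440.
Bracketing 4 factors into binary products is counted by C_{4−1} = C_3. So B = C_3 = 5.
A − B = 2674440 − 5 = 2674435.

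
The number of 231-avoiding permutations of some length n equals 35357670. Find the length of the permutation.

16

Permutations of [n] avoiding a fixed length-3 pattern are counted by C_n; 35357670 = C_16.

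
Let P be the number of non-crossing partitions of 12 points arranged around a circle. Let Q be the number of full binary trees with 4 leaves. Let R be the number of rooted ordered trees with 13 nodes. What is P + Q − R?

5

Non-crossing partitions of an n-element set are counted by C_n; here n = 12. So P = C_12 = 208012.
A full binary tree with L leaves has L−1 internal nodes and is counted by C_{L−1}; L = 4 gives C_3. So Q = C_3 = 5.
Rooted ordered (plane) trees on m nodes have m−1 edges and are counted by C_{m−1}; m = 13 gives C_12. So R = C_12 = 208012.
P + Q − R = 208012 + 5 − 208012 = 5.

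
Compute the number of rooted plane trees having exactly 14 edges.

2674440

A rooted plane tree with 14 edges has 15 nodes, and the count is C_14.
C_14 = 2674440.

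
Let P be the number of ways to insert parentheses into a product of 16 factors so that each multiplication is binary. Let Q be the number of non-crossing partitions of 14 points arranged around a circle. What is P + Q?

12369285

Parenthesizations of m factors correspond to full binary trees with m leaves, counted by C_{m−1}; m = 16 gives C_15. So P = C_15 = 9694845.
The non-crossing partitions of [14] form a lattice of size C_14. So Q = C_14 = 2674440.
P + Q = 9694845 + 2674440 = 12369285.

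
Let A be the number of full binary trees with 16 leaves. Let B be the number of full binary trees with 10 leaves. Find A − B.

9689983

Full binary trees with 16 leaves have 16−1 = 15 internal nodes, so there are C_15 of them. So A = C_15 = 9694845.
Full binary trees with 10 leaves have 10−1 = 9 internal nodes, so there are C_9 of them. So B = C_9 = 4862.
A − B = 9694845 − 4862 = 9689983.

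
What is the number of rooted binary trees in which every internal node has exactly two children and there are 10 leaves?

A full binary tree with L leaves has L−1 internal nodes and is counted by C_{L−1}; L = 10 gives C_9.
C_9 = C(18,9)/10 = 48620/10 = 4862.

4862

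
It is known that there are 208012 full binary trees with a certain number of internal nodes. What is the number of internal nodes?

Full binary trees with n internal nodes are counted by C_n, and C_12 = 208012.

12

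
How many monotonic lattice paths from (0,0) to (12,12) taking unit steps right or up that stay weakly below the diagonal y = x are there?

Sub-diagonal monotone paths from (0,0) to (12,12) biject with Dyck paths of semilength 12, giving C_12.
C_12 = 208012.

208012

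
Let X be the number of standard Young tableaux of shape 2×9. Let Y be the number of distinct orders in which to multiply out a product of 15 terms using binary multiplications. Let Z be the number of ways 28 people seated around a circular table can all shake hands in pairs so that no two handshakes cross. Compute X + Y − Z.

Standard Young tableaux of shape 2×n are counted by C_n; here n = 9. So X = C_9 = 4862.
Ways to associate a product of 15 factors correspond to binary trees on 15 leaves, so the count is C_14. So Y = C_14 = 2674440.
Non-crossing handshake pairings of 2n people are counted by C_n; 28 people gives n = 14. So Z = C_14 = 2674440.
X + Y − Z = 4862 + 2674440 − 2674440 = 4862.

4862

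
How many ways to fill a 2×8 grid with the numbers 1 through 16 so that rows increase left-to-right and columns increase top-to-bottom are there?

Standard Young tableaux of shape 2×n are counted by C_n; here n = 8.
C_8 = C_7 · 2(2·7+1)/(7+2) = 429 · 30/9 = 1430.

1430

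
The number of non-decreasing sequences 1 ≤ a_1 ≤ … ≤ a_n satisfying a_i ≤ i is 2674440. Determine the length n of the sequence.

14

Such sub-staircase sequences of length n are counted by C_n, and C_14 = 2674440.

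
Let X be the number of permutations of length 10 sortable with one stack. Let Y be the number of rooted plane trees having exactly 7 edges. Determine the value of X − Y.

Stack-sortable permutations are exactly the 231-avoiding ones, counted by C_n; here n = 10. So X = C_10 = 16796.
Rooted ordered trees with n edges are counted by C_n; here n = 7. So Y = C_7 = 429.
X − Y = 16796 − 429 = 16367.

16367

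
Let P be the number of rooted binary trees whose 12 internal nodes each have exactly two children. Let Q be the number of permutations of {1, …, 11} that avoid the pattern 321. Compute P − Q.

149226

The number of full binary trees on 12 internal nodes is the Catalan number C_12. So P = C_12 = 208012.
For any fixed pattern of length 3, the pattern-avoiding permutations of [11] number C_11. So Q = C_11 = 58786.
P − Q = 208012 − 58786 = 149226.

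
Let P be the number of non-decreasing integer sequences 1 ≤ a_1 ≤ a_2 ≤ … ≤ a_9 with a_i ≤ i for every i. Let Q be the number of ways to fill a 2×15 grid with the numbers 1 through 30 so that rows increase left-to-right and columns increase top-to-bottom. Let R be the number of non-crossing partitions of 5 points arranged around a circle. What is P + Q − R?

9699665

Such sub-staircase sequences of length n are counted by C_n; here n = 9. So P = C_9 = 4862.
Standard Young tableaux of shape 2×n are counted by C_n; here n = 15. So Q = C_15 = 9694845.
The non-crossing partitions of [5] form a lattice of size C_5. So R = C_5 = 42.
P + Q − R = 4862 + 9694845 − 42 = 9699665.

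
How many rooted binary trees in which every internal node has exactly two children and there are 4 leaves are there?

5

Full binary trees with 4 leaves have 4−1 = 3 internal nodes, so there are C_3 of them.
C_3 = 5.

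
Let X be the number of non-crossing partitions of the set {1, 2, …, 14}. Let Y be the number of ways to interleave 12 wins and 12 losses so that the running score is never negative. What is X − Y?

2466428

The non-crossing partitions of [14] form a lattice of size C_14. So X = C_14 = 2674440.
Reading a vote for the leader as '(' and for the other as ')' turns such a sequence into a balanced string of 12 pairs, so the count is C_12. So Y = C_12 = 208012.
X − Y = 2674440 − 208012 = 2466428.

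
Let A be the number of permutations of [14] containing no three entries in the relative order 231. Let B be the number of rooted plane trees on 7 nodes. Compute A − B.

For any fixed pattern of length 3, the pattern-avoiding permutations of [14] number C_14. So A = C_14 = 2674440.
Rooted ordered (plane) trees on m nodes have m−1 edges and are counted by C_{m−1}; m = 7 gives C_6. So B = C_6 = 132.
A − B = 2674440 − 132 = 2674308.

2674308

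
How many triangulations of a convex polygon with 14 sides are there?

208012

Triangulations of a convex m-gon are counted by C_{m−2}; with m = 14 this is C_12.
C_12 = C_11 · 2(2·11+1)/(11+2) = 58786 · 46/13 = 208012.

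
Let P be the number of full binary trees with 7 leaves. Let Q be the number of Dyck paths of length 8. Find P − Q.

A full binary tree with L leaves has L−1 internal nodes and is counted by C_{L−1}; L = 7 gives C_6. So P = C_6 = 132.
Dyck paths of semilength n (length 2n) are counted by C_n; here n = 4. So Q = C_4 = 14.
P − Q = 132 − 14 = 118.

118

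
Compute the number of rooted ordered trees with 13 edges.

Rooted ordered trees with n edges are counted by C_n; here n = 13.
C_13 = C(26,13)/14 = 10400600/14 = 742900.

742900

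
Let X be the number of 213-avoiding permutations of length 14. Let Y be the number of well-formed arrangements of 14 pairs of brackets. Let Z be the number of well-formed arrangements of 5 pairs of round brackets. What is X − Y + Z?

42

For any fixed pattern of length 3, the pattern-avoiding permutations of [14] number C_14. So X = C_14 = 2674440.
With 14 pairs the number of balanced bracket strings is the Catalan number C_14. So Y = C_14 = 2674440.
Balanced strings of n pairs of brackets are counted by C_n; here n = 5. So Z = C_5 = 42.
X − Y + Z = 2674440 − 2674440 + 42 = 42.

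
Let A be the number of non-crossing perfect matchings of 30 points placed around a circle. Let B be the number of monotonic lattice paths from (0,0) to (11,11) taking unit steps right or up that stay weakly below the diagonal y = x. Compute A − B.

Non-crossing perfect matchings of 2n points on a circle are counted by C_n; with 30 points, n = 15. So A = C_15 = 9694845.
Sub-diagonal monotone paths from (0,0) to (11,11) biject with Dyck paths of semilength 11, giving C_11. So B = C_11 = 58786.
A − B = 9694845 − 58786 = 9636059.

9636059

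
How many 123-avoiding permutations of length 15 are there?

9694845

Permutations of [n] avoiding any single length-3 pattern are counted by C_n; here n = 15.
C_15 = C(30,15)/16 = 155117520/16 = 9694845.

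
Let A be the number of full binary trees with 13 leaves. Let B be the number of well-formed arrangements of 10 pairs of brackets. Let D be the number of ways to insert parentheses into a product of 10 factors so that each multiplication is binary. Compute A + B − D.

Full binary trees with 13 leaves have 13−1 = 12 internal nodes, so there are C_12 of them. So A = C_12 = 208012.
Balanced strings of n pairs of brackets are counted by C_n; here n = 10. So B = C_10 = 16796.
Ways to associate a product of 10 factors correspond to binary trees on 10 leaves, so the count is C_9. So D = C_9 = 4862.
A + B − D = 208012 + 16796 − 4862 = 219946.

219946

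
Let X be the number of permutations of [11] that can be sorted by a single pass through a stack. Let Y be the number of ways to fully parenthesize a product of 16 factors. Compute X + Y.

By Knuth's characterisation, the stack-sortable permutations of length 11 are the 231-avoiders, numbering C_11. So X = C_11 = 58786.
Bracketing 16 factors into binary products is counted by C_{16−1} = C_15. So Y = C_15 = 9694845.
X + Y = 58786 + 9694845 = 9753631.

9753631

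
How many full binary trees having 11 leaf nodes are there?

A full binary tree with L leaves has L−1 internal nodes and is counted by C_{L−1}; L = 11 gives C_10.
C_10 = C_9 · 2(2·9+1)/(9+2) = 4862 · 38/11 = 16796.

16796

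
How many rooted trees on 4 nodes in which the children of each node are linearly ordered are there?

5

A rooted plane tree on 4 nodes has 3 edges, and such trees are counted by C_3.
C_3 = 5.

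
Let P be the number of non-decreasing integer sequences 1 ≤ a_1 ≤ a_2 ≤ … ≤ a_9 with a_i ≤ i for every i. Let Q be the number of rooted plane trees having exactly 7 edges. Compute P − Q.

4433

Such sub-staircase sequences of length n are counted by C_n; here n = 9. So P = C_9 = 4862.
A rooted plane tree with 7 edges has 8 nodes, and the count is C_7. So Q = C_7 = 429.
P − Q = 4862 − 429 = 4433.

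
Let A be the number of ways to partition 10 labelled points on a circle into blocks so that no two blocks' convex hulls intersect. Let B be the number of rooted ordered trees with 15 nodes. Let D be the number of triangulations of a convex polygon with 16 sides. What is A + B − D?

The non-crossing partitions of [10] form a lattice of size C_10. So A = C_10 = 16796.
Rooted ordered (plane) trees on m nodes have m−1 edges and are counted by C_{m−1}; m = 15 gives C_14. So B = C_14 = 2674440.
The number of triangulations of a 16-gon is the Catalan number C_14 (index = sides − 2). So D = C_14 = 2674440.
A + B − D = 16796 + 2674440 − 2674440 = 16796.

16796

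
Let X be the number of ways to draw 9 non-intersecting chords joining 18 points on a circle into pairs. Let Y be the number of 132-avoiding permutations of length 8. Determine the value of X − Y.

3432

Pairing 18 circle points by 9 non-crossing chords gives C_9 matchings. So X = C_9 = 4862.
Permutations of [n] avoiding any single length-3 pattern are counted by C_n; here n = 8. So Y = C_8 = 1430.
X − Y = 4862 − 1430 = 3432.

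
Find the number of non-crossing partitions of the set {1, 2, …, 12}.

208012

Non-crossing partitions of an n-element set are counted by C_n; here n = 12.
C_12 = 208012.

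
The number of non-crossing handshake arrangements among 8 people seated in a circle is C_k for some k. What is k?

With 8 = 2·4 people, non-crossing handshake pairings are non-crossing perfect matchings on a circle, counted by C_4.

4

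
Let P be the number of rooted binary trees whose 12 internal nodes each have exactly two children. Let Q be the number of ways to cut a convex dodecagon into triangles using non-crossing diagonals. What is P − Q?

191216

The number of full binary trees on 12 internal nodes is the Catalan number C_12. So P = C_12 = 208012.
The number of triangulations of a 12-gon is the Catalan number C_10 (index = sides − 2). So Q = C_10 = 16796.
P − Q = 208012 − 16796 = 191216.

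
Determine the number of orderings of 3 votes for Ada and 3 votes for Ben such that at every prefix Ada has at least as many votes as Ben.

Ballot sequences with n votes each where one side never trails are Dyck words, counted by C_n; here n = 3.
C_3 = C(6,3)/4 = 20/4 = 5.

5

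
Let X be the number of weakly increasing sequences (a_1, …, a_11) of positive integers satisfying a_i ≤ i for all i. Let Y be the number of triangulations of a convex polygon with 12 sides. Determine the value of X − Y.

Such sub-staircase sequences of length n are counted by C_n; here n = 11. So X = C_11 = 58786.
A convex 12-gon is triangulated into 10 triangles, and the number of such triangulations is the Catalan number C_{12−2} = C_10. So Y = C_10 = 16796.
X − Y = 58786 − 16796 = 41990.

41990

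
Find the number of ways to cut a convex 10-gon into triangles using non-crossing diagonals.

Triangulations of a convex m-gon are counted by C_{m−2}; with m = 10 this is C_8.
C_8 = 1430.

1430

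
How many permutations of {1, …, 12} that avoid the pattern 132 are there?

208012

For any fixed pattern of length 3, the pattern-avoiding permutations of [12] number C_12.
C_12 = 208012.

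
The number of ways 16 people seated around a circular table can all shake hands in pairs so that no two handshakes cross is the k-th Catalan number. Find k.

With 16 = 2·8 people, non-crossing handshake pairings are non-crossing perfect matchings on a circle, counted by C_8.

8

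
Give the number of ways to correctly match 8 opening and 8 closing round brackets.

1430

A balanced arrangement of 8 bracket pairs is a Dyck word of semilength 8, so the count is C_8.
C_8 = C(16,8)/9 = 12870/9 = 1430.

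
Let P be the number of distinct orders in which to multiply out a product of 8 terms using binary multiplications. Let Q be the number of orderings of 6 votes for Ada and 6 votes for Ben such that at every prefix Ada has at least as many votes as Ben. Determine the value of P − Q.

Bracketing 8 factors into binary products is counted by C_{8−1} = C_7. So P = C_7 = 429.
Reading a vote for the leader as '(' and for the other as ')' turns such a sequence into a balanced string of 6 pairs, so the count is C_6. So Q = C_6 = 132.
P − Q = 429 − 132 = 297.

297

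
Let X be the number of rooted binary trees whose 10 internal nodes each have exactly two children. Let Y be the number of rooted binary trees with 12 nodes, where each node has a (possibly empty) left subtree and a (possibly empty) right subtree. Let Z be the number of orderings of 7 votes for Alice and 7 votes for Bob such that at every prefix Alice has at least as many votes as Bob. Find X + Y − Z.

224379

The number of full binary trees on 10 internal nodes is the Catalan number C_10. So X = C_10 = 16796.
Binary trees (left/right distinguished) on n nodes are counted by C_n; here n = 12. So Y = C_12 = 208012.
Reading a vote for the leader as '(' and for the other as ')' turns such a sequence into a balanced string of 7 pairs, so the count is C_7. So Z = C_7 = 429.
X + Y − Z = 16796 + 208012 − 429 = 224379.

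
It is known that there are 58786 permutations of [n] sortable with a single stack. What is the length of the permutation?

11

Stack-sortable permutations of [n] are counted by C_n. Since C_11 = 58786, the index is 11.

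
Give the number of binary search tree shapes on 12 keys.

208012

Rooted binary trees with 12 nodes (each child slot possibly empty) number C_12.
C_12 = C(24,12)/13 = 2704156/13 = 208012.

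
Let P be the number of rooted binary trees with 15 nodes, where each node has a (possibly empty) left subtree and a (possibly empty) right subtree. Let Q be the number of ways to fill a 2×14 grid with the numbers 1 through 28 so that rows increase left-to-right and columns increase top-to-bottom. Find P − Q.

7020405

Binary trees (left/right distinguished) on n nodes are counted by C_n; here n = 15. So P = C_15 = 9694845.
By the hook-length formula (or a Dyck-path bijection), SYT of shape 2×14 number C_14. So Q = C_14 = 2674440.
P − Q = 9694845 − 2674440 = 7020405.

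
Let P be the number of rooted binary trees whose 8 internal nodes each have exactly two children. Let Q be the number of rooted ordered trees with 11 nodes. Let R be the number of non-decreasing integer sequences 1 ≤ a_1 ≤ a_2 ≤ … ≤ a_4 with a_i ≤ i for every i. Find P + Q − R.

18212

Full binary trees with n internal nodes are counted by C_n; here n = 8. So P = C_8 = 1430.
A rooted plane tree on 11 nodes has 10 edges, and such trees are counted by C_10. So Q = C_10 = 16796.
Such sub-staircase sequences of length n are counted by C_n; here n = 4. So R = C_4 = 14.
P + Q − R = 1430 + 16796 − 14 = 18212.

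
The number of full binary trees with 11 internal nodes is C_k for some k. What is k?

11

The number of full binary trees on 11 internal nodes is the Catalan number C_11.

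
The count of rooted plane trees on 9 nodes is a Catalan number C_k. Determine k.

A rooted plane tree on 9 nodes has 8 edges, and such trees are counted by C_8.

8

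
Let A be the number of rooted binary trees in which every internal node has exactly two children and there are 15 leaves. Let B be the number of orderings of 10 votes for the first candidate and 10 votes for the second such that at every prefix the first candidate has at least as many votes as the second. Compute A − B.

A full binary tree with L leaves has L−1 internal nodes and is counted by C_{L−1}; L = 15 gives C_14. So A = C_14 = 2674440.
Ballot sequences with n votes each where one side never trails are Dyck words, counted by C_n; here n = 10. So B = C_10 = 16796.
A − B = 2674440 − 16796 = 2657644.

2657644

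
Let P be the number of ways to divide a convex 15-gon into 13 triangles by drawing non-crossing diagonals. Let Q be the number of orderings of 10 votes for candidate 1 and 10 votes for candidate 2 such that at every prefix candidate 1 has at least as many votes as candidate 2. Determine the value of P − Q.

726104

Triangulations of a convex m-gon are counted by C_{m−2}; with m = 15 this is C_13. So P = C_13 = 742900.
Reading a vote for the leader as '(' and for the other as ')' turns such a sequence into a balanced string of 10 pairs, so the count is C_10. So Q = C_10 = 16796.
P − Q = 742900 − 16796 = 726104.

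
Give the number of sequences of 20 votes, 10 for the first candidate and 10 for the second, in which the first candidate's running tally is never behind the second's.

16796

Reading a vote for the leader as '(' and for the other as ')' turns such a sequence into a balanced string of 10 pairs, so the count is C_10.
C_10 = C(20,10)/11 = 184756/11 = 16796.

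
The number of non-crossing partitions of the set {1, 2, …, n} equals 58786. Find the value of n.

Non-crossing partitions of [n] are counted by C_n. The Catalan number equal to 58786 is C_11.

11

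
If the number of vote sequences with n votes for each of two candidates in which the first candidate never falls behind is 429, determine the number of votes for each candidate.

Such ballot sequences with n votes each are counted by C_n. The Catalan number equal to 429 is C_7.

7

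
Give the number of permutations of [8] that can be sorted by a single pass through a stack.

1430

Stack-sortable permutations are exactly the 231-avoiding ones, counted by C_n; here n = 8.
C_8 = C_7 · 2(2·7+1)/(7+2) = 429 · 30/9 = 1430.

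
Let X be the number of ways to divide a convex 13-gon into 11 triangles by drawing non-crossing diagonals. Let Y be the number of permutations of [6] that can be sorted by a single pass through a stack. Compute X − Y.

Triangulations of a convex m-gon are counted by C_{m−2}; with m = 13 this is C_11. So X = C_11 = 58786.
By Knuth's characterisation, the stack-sortable permutations of length 6 are the 231-avoiders, numbering C_6. So Y = C_6 = 132.
X − Y = 58786 − 132 = 58654.

58654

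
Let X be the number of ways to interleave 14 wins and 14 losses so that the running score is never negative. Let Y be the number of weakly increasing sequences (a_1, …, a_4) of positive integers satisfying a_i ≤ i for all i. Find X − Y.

2674426

Reading a vote for the leader as '(' and for the other as ')' turns such a sequence into a balanced string of 14 pairs, so the count is C_14. So X = C_14 = 2674440.
Weakly increasing sequences with a_i ≤ i biject with Dyck paths of semilength 4, so there are C_4. So Y = C_4 = 14.
X − Y = 2674440 − 14 = 2674426.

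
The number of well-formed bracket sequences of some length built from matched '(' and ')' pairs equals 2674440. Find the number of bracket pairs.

Balanced strings of n bracket-pairs are counted by C_n. Since C_14 = 2674440, the index is 14.

14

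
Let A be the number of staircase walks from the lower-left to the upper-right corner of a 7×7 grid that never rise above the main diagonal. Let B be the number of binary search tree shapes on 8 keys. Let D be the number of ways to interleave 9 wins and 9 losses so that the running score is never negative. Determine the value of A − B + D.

3861

Sub-diagonal monotone paths from (0,0) to (7,7) biject with Dyck paths of semilength 7, giving C_7. So A = C_7 = 429.
There are C_n binary search tree shapes on n keys; with n = 8 that is C_8. So B = C_8 = 1430.
Ballot sequences with n votes each where one side never trails are Dyck words, counted by C_n; here n = 9. So D = C_9 = 4862.
A − B + D = 429 − 1430 + 4862 = 3861.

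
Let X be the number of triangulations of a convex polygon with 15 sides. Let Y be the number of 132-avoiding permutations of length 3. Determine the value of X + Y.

A convex 15-gon is triangulated into 13 triangles, and the number of such triangulations is the Catalan number C_{15−2} = C_13. So X = C_13 = 742900.
Permutations of [n] avoiding any single length-3 pattern are counted by C_n; here n = 3. So Y = C_3 = 5.
X + Y = 742900 + 5 = 742905.

742905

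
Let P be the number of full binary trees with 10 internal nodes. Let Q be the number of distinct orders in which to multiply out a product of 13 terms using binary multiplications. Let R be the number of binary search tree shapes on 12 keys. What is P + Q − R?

Full binary trees with n internal nodes are counted by C_n; here n = 10. So P = C_10 = 16796.
Ways to associate a product of 13 factors correspond to binary trees on 13 leaves, so the count is C_12. So Q = C_12 = 208012.
There are C_n binary search tree shapes on n keys; with n = 12 that is C_12. So R = C_12 = 208012.
P + Q − R = 16796 + 208012 − 208012 = 16796.

16796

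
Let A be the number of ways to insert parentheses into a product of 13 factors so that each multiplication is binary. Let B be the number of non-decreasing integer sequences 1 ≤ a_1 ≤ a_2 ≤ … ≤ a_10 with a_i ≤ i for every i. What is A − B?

Parenthesizations of m factors correspond to full binary trees with m leaves, counted by C_{m−1}; m = 13 gives C_12. So A = C_12 = 208012.
Such sub-staircase sequences of length n are counted by C_n; here n = 10. So B = C_10 = 16796.
A − B = 208012 − 16796 = 191216.

191216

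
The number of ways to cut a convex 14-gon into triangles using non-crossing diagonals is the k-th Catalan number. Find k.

The number of triangulations of a 14-gon is the Catalan number C_12 (index = sides − 2).

12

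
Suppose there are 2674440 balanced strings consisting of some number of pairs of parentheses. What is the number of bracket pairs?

14

Balanced strings of n bracket-pairs are counted by C_n, and C_14 = 2674440.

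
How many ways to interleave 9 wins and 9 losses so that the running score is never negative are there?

Reading a vote for the leader as '(' and for the other as ')' turns such a sequence into a balanced string of 9 pairs, so the count is C_9.
C_9 = C_8 · 2(2·8+1)/(8+2) = 1430 · 34/10 = 4862.

4862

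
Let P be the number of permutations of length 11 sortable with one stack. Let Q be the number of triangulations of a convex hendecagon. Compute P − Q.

53924

Stack-sortable permutations are exactly the 231-avoiding ones, counted by C_n; here n = 11. So P = C_11 = 58786.
The number of triangulations of an 11-gon is the Catalan number C_9 (index = sides − 2). So Q = C_9 = 4862.
P − Q = 58786 − 4862 = 53924.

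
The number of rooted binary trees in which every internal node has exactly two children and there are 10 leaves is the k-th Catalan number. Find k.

9

Full binary trees with 10 leaves have 10−1 = 9 internal nodes, so there are C_9 of them.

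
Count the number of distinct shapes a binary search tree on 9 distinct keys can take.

4862

There are C_n binary search tree shapes on n keys; with n = 9 that is C_9.
C_9 = C(18,9)/10 = 48620/10 = 4862.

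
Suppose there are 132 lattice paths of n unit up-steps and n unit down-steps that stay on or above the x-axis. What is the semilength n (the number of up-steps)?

6

Dyck paths of semilength n are counted by C_n. The Catalan number equal to 132 is C_6.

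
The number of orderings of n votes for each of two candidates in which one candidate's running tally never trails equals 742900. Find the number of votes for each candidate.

Such ballot sequences with n votes each are counted by C_n. Since C_13 = 742900, the index is 13.

13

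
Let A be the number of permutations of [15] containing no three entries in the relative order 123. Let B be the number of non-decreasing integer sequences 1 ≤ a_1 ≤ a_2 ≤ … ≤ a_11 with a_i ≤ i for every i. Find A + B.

Permutations of [n] avoiding any single length-3 pattern are counted by C_n; here n = 15. So A = C_15 = 9694845.
Such sub-staircase sequences of length n are counted by C_n; here n = 11. So B = C_11 = 58786.
A + B = 9694845 + 58786 = 9753631.

9753631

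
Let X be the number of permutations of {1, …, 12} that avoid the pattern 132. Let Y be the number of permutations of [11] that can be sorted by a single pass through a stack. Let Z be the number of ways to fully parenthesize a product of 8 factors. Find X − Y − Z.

148797

For any fixed pattern of length 3, the pattern-avoiding permutations of [12] number C_12. So X = C_12 = 208012.
Stack-sortable permutations are exactly the 231-avoiding ones, counted by C_n; here n = 11. So Y = C_11 = 58786.
Bracketing 8 factors into binary products is counted by C_{8−1} = C_7. So Z = C_7 = 429.
X − Y − Z = 208012 − 58786 − 429 = 148797.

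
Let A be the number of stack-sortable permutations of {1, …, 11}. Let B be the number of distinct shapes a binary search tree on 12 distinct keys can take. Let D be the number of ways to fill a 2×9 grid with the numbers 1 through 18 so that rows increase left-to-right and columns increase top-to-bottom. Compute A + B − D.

261936

By Knuth's characterisation, the stack-sortable permutations of length 11 are the 231-avoiders, numbering C_11. So A = C_11 = 58786.
There are C_n binary search tree shapes on n keys; with n = 12 that is C_12. So B = C_12 = 208012.
Standard Young tableaux of shape 2×n are counted by C_n; here n = 9. So D = C_9 = 4862.
A + B − D = 58786 + 208012 − 4862 = 261936.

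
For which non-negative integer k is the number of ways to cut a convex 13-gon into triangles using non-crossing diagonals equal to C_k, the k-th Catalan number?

A convex 13-gon is triangulated into 11 triangles, and the number of such triangulations is the Catalan number C_{13−2} = C_11.

11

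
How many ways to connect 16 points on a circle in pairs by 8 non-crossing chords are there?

1430

Non-crossing perfect matchings of 2n points on a circle are counted by C_n; with 16 points, n = 8.
C_8 = C(16,8)/9 = 12870/9 = 1430.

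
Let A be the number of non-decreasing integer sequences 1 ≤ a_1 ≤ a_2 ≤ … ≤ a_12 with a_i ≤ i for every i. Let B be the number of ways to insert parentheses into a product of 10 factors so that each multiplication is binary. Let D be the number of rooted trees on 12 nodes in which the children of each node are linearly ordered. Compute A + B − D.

Weakly increasing sequences with a_i ≤ i biject with Dyck paths of semilength 12, so there are C_12. So A = C_12 = 208012.
Parenthesizations of m factors correspond to full binary trees with m leaves, counted by C_{m−1}; m = 10 gives C_9. So B = C_9 = 4862.
Rooted ordered (plane) trees on m nodes have m−1 edges and are counted by C_{m−1}; m = 12 gives C_11. So D = C_11 = 58786.
A + B − D = 208012 + 4862 − 58786 = 154088.

154088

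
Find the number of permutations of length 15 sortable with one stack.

9694845

By Knuth's characterisation, the stack-sortable permutations of length 15 are the 231-avoiders, numbering C_15.
C_15 = 9694845.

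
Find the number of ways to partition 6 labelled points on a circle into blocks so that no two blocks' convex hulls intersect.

Non-crossing partitions of an n-element set are counted by C_n; here n = 6.
C_6 = C(12,6)/7 = 924/7 = 132.

132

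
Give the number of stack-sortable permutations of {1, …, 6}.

Stack-sortable permutations are exactly the 231-avoiding ones, counted by C_n; here n = 6.
C_6 = C(12,6)/7 = 924/7 = 132.

132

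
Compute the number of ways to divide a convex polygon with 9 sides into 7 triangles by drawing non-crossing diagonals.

A convex 9-gon is triangulated into 7 triangles, and the number of such triangulations is the Catalan number C_{9−2} = C_7.
C_7 = 429.

429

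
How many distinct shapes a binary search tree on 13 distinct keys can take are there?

Rooted binary trees with 13 nodes (each child slot possibly empty) number C_13.
C_13 = C_12 · 2(2·12+1)/(12+2) = 208012 · 50/14 = 742900.

742900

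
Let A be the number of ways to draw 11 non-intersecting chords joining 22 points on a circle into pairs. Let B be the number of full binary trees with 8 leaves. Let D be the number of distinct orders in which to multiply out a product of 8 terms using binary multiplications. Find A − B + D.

58786

Pairing 22 circle points by 11 non-crossing chords gives C_11 matchings. So A = C_11 = 58786.
A full binary tree with L leaves has L−1 internal nodes and is counted by C_{L−1}; L = 8 gives C_7. So B = C_7 = 429.
Bracketing 8 factors into binary products is counted by C_{8−1} = C_7. So D = C_7 = 429.
A − B + D = 58786 − 429 + 429 = 58786.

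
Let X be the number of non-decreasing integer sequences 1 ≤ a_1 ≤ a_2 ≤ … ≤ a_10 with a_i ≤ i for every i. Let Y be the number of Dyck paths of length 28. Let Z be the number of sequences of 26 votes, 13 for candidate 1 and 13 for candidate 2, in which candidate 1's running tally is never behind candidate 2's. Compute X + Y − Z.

1948336

Weakly increasing sequences with a_i ≤ i biject with Dyck paths of semilength 10, so there are C_10. So X = C_10 = 16796.
Paths of 14 up- and 14 down-steps that never dip below the axis are Dyck paths; their count is C_14. So Y = C_14 = 2674440.
Reading a vote for the leader as '(' and for the other as ')' turns such a sequence into a balanced string of 13 pairs, so the count is C_13. So Z = C_13 = 742900.
X + Y − Z = 16796 + 2674440 − 742900 = 1948336.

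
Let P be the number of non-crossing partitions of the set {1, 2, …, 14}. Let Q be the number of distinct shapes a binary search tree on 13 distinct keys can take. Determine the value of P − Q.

Non-crossing partitions of an n-element set are counted by C_n; here n = 14. So P = C_14 = 2674440.
Binary trees (left/right distinguished) on n nodes are counted by C_n; here n = 13. So Q = C_13 = 742900.
P − Q = 2674440 − 742900 = 1931540.

1931540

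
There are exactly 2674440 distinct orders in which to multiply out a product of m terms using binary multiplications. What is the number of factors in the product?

Parenthesizations of m factors are counted by C_{m−1}. The Catalan number equal to 2674440 is C_14.
So the index is 14, and the number of factors is 14 + 1 = 15.

15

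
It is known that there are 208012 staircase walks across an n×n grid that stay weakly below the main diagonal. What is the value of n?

12

Such diagonal-avoiding paths in an n×n grid are counted by C_n, and C_12 = 208012.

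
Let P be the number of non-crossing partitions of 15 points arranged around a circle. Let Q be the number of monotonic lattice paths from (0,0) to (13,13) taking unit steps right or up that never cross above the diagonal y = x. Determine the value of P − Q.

8951945

Non-crossing partitions of an n-element set are counted by C_n; here n = 15. So P = C_15 = 9694845.
Monotone paths in an n×n grid that stay weakly below the diagonal are counted by C_n; here n = 13. So Q = C_13 = 742900.
P − Q = 9694845 − 742900 = 8951945.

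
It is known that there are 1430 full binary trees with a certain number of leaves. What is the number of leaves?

9

Full binary trees with L leaves are counted by C_{L−1}. Since C_8 = 1430, the index is 8.
So the index is 8, and the number of leaves is 8 + 1 = 9.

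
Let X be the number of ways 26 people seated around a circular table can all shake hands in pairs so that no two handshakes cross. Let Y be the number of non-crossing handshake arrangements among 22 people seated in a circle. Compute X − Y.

684114

Non-crossing handshake pairings of 2n people are counted by C_n; 26 people gives n = 13. So X = C_13 = 742900.
With 22 = 2·11 people, non-crossing handshake pairings are non-crossing perfect matchings on a circle, counted by C_11. So Y = C_11 = 58786.
X − Y = 742900 − 58786 = 684114.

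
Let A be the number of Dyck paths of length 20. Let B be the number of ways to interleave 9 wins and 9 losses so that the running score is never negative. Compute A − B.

11934

A Dyck path with 10 up-steps and 10 down-steps has semilength 10, so there are C_10 of them. So A = C_10 = 16796.
Reading a vote for the leader as '(' and for the other as ')' turns such a sequence into a balanced string of 9 pairs, so the count is C_9. So B = C_9 = 4862.
A − B = 16796 − 4862 = 11934.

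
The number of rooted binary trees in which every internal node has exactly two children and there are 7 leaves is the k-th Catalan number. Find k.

6

Full binary trees with 7 leaves have 7−1 = 6 internal nodes, so there are C_6 of them.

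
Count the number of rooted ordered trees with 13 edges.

Rooted ordered trees with n edges are counted by C_n; here n = 13.
C_13 = 742900.

742900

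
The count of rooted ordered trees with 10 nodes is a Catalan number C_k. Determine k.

Rooted ordered (plane) trees on m nodes have m−1 edges and are counted by C_{m−1}; m = 10 gives C_9.

9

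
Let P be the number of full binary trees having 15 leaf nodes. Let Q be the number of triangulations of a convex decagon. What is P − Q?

2673010

A full binary tree with L leaves has L−1 internal nodes and is counted by C_{L−1}; L = 15 gives C_14. So P = C_14 = 2674440.
Triangulations of a convex m-gon are counted by C_{m−2}; with m = 10 this is C_8. So Q = C_8 = 1430.
P − Q = 2674440 − 1430 = 2673010.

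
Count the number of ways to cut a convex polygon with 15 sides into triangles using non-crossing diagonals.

742900

Triangulations of a convex m-gon are counted by C_{m−2}; with m = 15 this is C_13.
C_13 = C_12 · 2(2·12+1)/(12+2) = 208012 · 50/14 = 742900.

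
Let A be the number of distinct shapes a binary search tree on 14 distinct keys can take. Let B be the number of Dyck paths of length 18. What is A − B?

Binary trees (left/right distinguished) on n nodes are counted by C_n; here n = 14. So A = C_14 = 2674440.
Dyck paths of semilength n (length 2n) are counted by C_n; here n = 9. So B = C_9 = 4862.
A − B = 2674440 − 4862 = 2669578.

2669578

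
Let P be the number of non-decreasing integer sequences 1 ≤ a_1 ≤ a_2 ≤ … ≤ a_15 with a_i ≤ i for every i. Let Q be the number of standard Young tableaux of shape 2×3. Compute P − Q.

9694840

Such sub-staircase sequences of length n are counted by C_n; here n = 15. So P = C_15 = 9694845.
By the hook-length formula (or a Dyck-path bijection), SYT of shape 2×3 number C_3. So Q = C_3 = 5.
P − Q = 9694845 − 5 = 9694840.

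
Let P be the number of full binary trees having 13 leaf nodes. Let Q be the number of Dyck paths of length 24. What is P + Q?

A full binary tree with L leaves has L−1 internal nodes and is counted by C_{L−1}; L = 13 gives C_12. So P = C_12 = 208012.
Dyck paths of semilength n (length 2n) are counted by C_n; here n = 12. So Q = C_12 = 208012.
P + Q = 208012 + 208012 = 416024.

416024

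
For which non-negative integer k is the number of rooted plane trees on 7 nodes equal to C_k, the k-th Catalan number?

A rooted plane tree on 7 nodes has 6 edges, and such trees are counted by C_6.

6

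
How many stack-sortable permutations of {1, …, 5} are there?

Stack-sortable permutations are exactly the 231-avoiding ones, counted by C_n; here n = 5.
C_5 = C_4 · 2(2·4+1)/(4+2) = 14 · 18/6 = 42.

42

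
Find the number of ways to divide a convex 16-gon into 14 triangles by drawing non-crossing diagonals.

2674440

Triangulations of a convex m-gon are counted by C_{m−2}; with m = 16 this is C_14.
C_14 = C(28,14)/15 = 40116600/15 = 2674440.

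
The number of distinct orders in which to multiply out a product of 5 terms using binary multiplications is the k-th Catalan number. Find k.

Parenthesizations of m factors correspond to full binary trees with m leaves, counted by C_{m−1}; m = 5 gives C_4.

4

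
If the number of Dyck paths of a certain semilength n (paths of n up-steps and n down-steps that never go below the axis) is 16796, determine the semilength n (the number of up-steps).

10

Dyck paths of semilength n are counted by C_n. Since C_10 = 16796, the index is 10.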